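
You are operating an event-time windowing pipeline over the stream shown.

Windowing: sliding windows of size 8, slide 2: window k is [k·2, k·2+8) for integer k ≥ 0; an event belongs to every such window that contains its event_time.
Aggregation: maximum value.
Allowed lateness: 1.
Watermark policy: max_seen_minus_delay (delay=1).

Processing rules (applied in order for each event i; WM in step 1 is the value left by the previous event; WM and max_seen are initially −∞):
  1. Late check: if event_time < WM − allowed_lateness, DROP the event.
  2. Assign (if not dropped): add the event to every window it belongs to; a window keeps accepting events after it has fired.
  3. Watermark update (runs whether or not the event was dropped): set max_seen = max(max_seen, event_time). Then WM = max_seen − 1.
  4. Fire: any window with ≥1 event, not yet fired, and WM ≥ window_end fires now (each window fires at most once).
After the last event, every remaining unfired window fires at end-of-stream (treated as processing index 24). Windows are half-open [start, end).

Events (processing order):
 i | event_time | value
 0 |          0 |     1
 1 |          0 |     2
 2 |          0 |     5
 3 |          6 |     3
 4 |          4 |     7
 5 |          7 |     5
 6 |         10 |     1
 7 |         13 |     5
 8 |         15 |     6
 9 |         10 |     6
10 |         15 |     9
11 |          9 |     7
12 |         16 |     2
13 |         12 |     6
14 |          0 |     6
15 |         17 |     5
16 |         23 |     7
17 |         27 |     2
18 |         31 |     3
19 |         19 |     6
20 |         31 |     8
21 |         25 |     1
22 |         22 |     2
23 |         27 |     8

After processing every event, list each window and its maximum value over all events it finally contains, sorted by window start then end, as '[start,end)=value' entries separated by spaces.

[0,8)=7 [2,10)=7 [4,12)=7 [6,14)=5 [8,16)=9 [10,18)=9 [12,20)=9 [14,22)=9 [16,24)=7 [18,26)=7 [20,28)=7 [22,30)=7 [24,32)=8 [26,34)=8 [28,36)=8 [30,38)=8

i=0 t=0 v=1: → [0,8); WM=-1
i=1 t=0 v=2: → [0,8); WM=-1
i=2 t=0 v=5: → [0,8); WM=-1
i=3 t=6 v=3: → [6,14),[4,12),[2,10),[0,8); WM=5
i=4 t=4 v=7: → [4,12),[2,10),[0,8); WM=5
i=5 t=7 v=5: → [6,14),[4,12),[2,10),[0,8); WM=6
i=6 t=10 v=1: → [10,18),[8,16),[6,14),[4,12); WM=9; [0,8) fires=7
i=7 t=13 v=5: → [12,20),[10,18),[8,16),[6,14); WM=12; [2,10) fires=7 [4,12) fires=7
i=8 t=15 v=6: → [14,22),[12,20),[10,18),[8,16); WM=14; [6,14) fires=5
i=9 t=10 v=6: DROP (t<14-1); WM=14
i=10 t=15 v=9: → [14,22),[12,20),[10,18),[8,16); WM=14
i=11 t=9 v=7: DROP (t<14-1); WM=14
i=12 t=16 v=2: → [16,24),[14,22),[12,20),[10,18); WM=15
i=13 t=12 v=6: DROP (t<15-1); WM=15
i=14 t=0 v=6: DROP (t<15-1); WM=15
i=15 t=17 v=5: → [16,24),[14,22),[12,20),[10,18); WM=16; [8,16) fires=9
i=16 t=23 v=7: → [22,30),[20,28),[18,26),[16,24); WM=22; [10,18) fires=9 [12,20) fires=9 [14,22) fires=9
i=17 t=27 v=2: → [26,34),[24,32),[22,30),[20,28); WM=26; [16,24) fires=7 [18,26) fires=7
i=18 t=31 v=3: → [30,38),[28,36),[26,34),[24,32); WM=30; [20,28) fires=7 [22,30) fires=7
i=19 t=19 v=6: DROP (t<30-1); WM=30
i=20 t=31 v=8: → [30,38),[28,36),[26,34),[24,32); WM=30
i=21 t=25 v=1: DROP (t<30-1); WM=30
i=22 t=22 v=2: DROP (t<30-1); WM=30
i=23 t=27 v=8: DROP (t<30-1); WM=30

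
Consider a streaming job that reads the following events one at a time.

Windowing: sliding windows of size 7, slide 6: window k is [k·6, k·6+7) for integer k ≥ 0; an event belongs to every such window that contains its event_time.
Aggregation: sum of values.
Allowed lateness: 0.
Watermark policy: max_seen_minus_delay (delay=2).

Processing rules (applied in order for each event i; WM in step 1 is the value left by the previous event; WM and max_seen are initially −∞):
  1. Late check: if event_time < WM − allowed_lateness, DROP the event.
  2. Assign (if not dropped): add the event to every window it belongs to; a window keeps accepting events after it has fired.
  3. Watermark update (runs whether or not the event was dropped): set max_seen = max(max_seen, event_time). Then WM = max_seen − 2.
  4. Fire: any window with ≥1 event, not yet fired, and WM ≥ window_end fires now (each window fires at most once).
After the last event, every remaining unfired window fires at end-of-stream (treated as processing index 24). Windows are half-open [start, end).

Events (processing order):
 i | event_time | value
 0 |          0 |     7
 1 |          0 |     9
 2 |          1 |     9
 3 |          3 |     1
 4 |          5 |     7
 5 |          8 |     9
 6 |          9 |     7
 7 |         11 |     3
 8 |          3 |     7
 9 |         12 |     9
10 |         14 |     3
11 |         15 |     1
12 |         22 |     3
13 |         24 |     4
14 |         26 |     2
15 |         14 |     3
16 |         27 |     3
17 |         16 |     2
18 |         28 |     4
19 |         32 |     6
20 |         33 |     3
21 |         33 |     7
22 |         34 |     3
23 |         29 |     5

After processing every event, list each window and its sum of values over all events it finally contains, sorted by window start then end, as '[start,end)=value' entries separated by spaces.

i=0 t=0 v=7: → [0,7); WM=-2
i=1 t=0 v=9: → [0,7); WM=-2
i=2 t=1 v=9: → [0,7); WM=-1
i=3 t=3 v=1: → [0,7); WM=1
i=4 t=5 v=7: → [0,7); WM=3
i=5 t=8 v=9: → [6,13); WM=6
i=6 t=9 v=7: → [6,13); WM=7; [0,7) fires=33
i=7 t=11 v=3: → [6,13); WM=9
i=8 t=3 v=7: DROP (t<9-0); WM=9
i=9 t=12 v=9: → [12,19),[6,13); WM=10
i=10 t=14 v=3: → [12,19); WM=12
i=11 t=15 v=1: → [12,19); WM=13; [6,13) fires=28
i=12 t=22 v=3: → [18,25); WM=20; [12,19) fires=13
i=13 t=24 v=4: → [24,31),[18,25); WM=22
i=14 t=26 v=2: → [24,31); WM=24
i=15 t=14 v=3: DROP (t<24-0); WM=24
i=16 t=27 v=3: → [24,31); WM=25; [18,25) fires=7
i=17 t=16 v=2: DROP (t<25-0); WM=25
i=18 t=28 v=4: → [24,31); WM=26
i=19 t=32 v=6: → [30,37); WM=30
i=20 t=33 v=3: → [30,37); WM=31; [24,31) fires=13
i=21 t=33 v=7: → [30,37); WM=31
i=22 t=34 v=3: → [30,37); WM=32
i=23 t=29 v=5: DROP (t<32-0); WM=32

[0,7)=33 [6,13)=28 [12,19)=13 [18,25)=7 [24,31)=13 [30,37)=19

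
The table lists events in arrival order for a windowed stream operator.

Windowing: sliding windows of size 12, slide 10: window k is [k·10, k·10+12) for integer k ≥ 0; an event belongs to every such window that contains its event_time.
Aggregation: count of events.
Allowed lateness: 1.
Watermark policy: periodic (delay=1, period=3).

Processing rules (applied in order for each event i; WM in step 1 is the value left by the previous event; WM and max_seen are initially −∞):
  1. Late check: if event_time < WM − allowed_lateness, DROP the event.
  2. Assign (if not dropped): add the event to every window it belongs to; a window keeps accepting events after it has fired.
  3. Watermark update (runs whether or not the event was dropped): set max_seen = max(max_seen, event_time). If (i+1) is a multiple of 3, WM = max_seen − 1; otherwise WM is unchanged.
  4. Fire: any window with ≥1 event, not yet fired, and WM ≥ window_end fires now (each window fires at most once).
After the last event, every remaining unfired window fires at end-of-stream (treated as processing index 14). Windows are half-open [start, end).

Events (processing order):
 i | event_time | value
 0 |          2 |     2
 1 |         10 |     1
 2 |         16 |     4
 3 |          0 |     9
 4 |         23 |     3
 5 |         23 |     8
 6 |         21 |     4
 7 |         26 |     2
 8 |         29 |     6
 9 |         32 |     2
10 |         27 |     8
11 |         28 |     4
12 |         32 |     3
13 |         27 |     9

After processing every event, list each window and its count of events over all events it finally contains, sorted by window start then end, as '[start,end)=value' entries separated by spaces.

[0,12)=2 [10,22)=3 [20,32)=7 [30,42)=2

i=0 t=2 v=2: → [0,12); WM=−∞
i=1 t=10 v=1: → [10,22),[0,12); WM=−∞
i=2 t=16 v=4: → [10,22); WM=15; [0,12) fires=2
i=3 t=0 v=9: DROP (t<15-1); WM=15
i=4 t=23 v=3: → [20,32); WM=15
i=5 t=23 v=8: → [20,32); WM=22; [10,22) fires=2
i=6 t=21 v=4: → [20,32),[10,22); WM=22
i=7 t=26 v=2: → [20,32); WM=22
i=8 t=29 v=6: → [20,32); WM=28
i=9 t=32 v=2: → [30,42); WM=28
i=10 t=27 v=8: → [20,32); WM=28
i=11 t=28 v=4: → [20,32); WM=31
i=12 t=32 v=3: → [30,42); WM=31
i=13 t=27 v=9: DROP (t<31-1); WM=31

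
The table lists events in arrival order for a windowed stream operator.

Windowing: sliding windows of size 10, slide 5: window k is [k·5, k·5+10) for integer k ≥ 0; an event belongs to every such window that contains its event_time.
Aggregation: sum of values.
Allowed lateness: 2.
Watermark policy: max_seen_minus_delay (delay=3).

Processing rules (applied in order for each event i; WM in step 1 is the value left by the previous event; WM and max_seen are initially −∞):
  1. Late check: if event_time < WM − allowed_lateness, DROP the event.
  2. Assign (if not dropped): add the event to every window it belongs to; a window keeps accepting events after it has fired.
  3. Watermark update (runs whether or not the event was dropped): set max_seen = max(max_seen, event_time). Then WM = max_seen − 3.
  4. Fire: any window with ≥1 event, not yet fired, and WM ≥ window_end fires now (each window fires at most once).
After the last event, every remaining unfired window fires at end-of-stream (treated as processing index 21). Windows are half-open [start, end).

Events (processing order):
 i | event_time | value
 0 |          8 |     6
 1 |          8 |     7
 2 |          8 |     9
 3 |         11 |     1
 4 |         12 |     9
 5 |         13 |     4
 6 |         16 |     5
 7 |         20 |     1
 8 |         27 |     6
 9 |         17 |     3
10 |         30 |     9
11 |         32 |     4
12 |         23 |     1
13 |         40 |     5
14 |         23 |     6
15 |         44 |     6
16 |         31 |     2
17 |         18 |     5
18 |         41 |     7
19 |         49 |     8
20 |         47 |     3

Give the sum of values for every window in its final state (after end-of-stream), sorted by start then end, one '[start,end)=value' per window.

i=0 t=8 v=6: → [5,15),[0,10); WM=5
i=1 t=8 v=7: → [5,15),[0,10); WM=5
i=2 t=8 v=9: → [5,15),[0,10); WM=5
i=3 t=11 v=1: → [10,20),[5,15); WM=8
i=4 t=12 v=9: → [10,20),[5,15); WM=9
i=5 t=13 v=4: → [10,20),[5,15); WM=10; [0,10) fires=22
i=6 t=16 v=5: → [15,25),[10,20); WM=13
i=7 t=20 v=1: → [20,30),[15,25); WM=17; [5,15) fires=36
i=8 t=27 v=6: → [25,35),[20,30); WM=24; [10,20) fires=19
i=9 t=17 v=3: DROP (t<24-2); WM=24
i=10 t=30 v=9: → [30,40),[25,35); WM=27; [15,25) fires=6
i=11 t=32 v=4: → [30,40),[25,35); WM=29
i=12 t=23 v=1: DROP (t<29-2); WM=29
i=13 t=40 v=5: → [40,50),[35,45); WM=37; [20,30) fires=7 [25,35) fires=19
i=14 t=23 v=6: DROP (t<37-2); WM=37
i=15 t=44 v=6: → [40,50),[35,45); WM=41; [30,40) fires=13
i=16 t=31 v=2: DROP (t<41-2); WM=41
i=17 t=18 v=5: DROP (t<41-2); WM=41
i=18 t=41 v=7: → [40,50),[35,45); WM=41
i=19 t=49 v=8: → [45,55),[40,50); WM=46; [35,45) fires=18
i=20 t=47 v=3: → [45,55),[40,50); WM=46

[0,10)=22 [5,15)=36 [10,20)=19 [15,25)=6 [20,30)=7 [25,35)=19 [30,40)=13 [35,45)=18 [40,50)=29 [45,55)=11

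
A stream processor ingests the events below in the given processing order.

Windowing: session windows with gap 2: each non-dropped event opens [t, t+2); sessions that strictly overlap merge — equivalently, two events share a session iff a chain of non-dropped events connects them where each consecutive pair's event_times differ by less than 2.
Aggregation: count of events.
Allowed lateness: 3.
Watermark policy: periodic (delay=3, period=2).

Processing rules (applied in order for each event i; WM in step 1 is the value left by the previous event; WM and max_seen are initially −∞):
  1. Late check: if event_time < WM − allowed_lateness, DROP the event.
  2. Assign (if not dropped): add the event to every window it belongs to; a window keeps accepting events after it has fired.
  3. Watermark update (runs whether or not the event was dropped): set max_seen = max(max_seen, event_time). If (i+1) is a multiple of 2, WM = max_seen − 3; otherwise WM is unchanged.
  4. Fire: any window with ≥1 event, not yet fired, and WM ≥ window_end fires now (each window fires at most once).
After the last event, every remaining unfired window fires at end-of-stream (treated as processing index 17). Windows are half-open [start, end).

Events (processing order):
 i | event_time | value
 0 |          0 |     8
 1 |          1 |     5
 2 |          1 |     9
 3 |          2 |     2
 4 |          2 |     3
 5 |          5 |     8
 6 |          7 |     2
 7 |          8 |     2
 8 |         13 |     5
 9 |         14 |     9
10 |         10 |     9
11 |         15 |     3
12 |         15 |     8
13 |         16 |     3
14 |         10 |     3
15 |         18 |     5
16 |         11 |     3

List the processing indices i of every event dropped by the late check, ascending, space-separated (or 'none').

16

i=0 t=0 v=8: → [0,2); WM=−∞
i=1 t=1 v=5: → [0,3); WM=-2
i=2 t=1 v=9: → [0,3); WM=-2
i=3 t=2 v=2: → [0,4); WM=-1
i=4 t=2 v=3: → [0,4); WM=-1
i=5 t=5 v=8: → [5,7); WM=2
i=6 t=7 v=2: → [7,9); WM=2
i=7 t=8 v=2: → [7,10); WM=5
i=8 t=13 v=5: → [13,15); WM=5
i=9 t=14 v=9: → [13,16); WM=11
i=10 t=10 v=9: → [10,12); WM=11
i=11 t=15 v=3: → [13,17); WM=12
i=12 t=15 v=8: → [13,17); WM=12
i=13 t=16 v=3: → [13,18); WM=13
i=14 t=10 v=3: → [10,12); WM=13
i=15 t=18 v=5: → [18,20); WM=15
i=16 t=11 v=3: DROP (t<15-3); WM=15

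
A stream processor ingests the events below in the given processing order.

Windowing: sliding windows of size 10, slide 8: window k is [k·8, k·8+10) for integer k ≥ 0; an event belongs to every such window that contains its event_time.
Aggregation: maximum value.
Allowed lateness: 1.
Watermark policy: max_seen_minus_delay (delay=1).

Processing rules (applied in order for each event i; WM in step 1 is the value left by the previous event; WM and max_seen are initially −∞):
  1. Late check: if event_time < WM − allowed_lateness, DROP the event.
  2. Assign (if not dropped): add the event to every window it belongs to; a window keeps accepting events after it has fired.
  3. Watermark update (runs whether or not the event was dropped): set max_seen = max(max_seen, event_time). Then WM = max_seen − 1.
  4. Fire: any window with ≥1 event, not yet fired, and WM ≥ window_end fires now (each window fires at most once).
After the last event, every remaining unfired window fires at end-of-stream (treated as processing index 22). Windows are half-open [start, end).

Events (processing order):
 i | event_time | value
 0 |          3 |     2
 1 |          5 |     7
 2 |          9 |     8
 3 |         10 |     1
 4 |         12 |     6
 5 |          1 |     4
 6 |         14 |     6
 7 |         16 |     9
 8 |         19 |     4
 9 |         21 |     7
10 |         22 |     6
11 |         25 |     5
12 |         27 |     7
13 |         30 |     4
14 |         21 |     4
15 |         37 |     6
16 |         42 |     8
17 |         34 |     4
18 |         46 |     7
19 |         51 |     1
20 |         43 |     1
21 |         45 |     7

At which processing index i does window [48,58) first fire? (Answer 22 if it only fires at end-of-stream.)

22

i=0 t=3 v=2: → [0,10); WM=2
i=1 t=5 v=7: → [0,10); WM=4
i=2 t=9 v=8: → [8,18),[0,10); WM=8
i=3 t=10 v=1: → [8,18); WM=9
i=4 t=12 v=6: → [8,18); WM=11; [0,10) fires=8
i=5 t=1 v=4: DROP (t<11-1); WM=11
i=6 t=14 v=6: → [8,18); WM=13
i=7 t=16 v=9: → [16,26),[8,18); WM=15
i=8 t=19 v=4: → [16,26); WM=18; [8,18) fires=9
i=9 t=21 v=7: → [16,26); WM=20
i=10 t=22 v=6: → [16,26); WM=21
i=11 t=25 v=5: → [24,34),[16,26); WM=24
i=12 t=27 v=7: → [24,34); WM=26; [16,26) fires=9
i=13 t=30 v=4: → [24,34); WM=29
i=14 t=21 v=4: DROP (t<29-1); WM=29
i=15 t=37 v=6: → [32,42); WM=36; [24,34) fires=7
i=16 t=42 v=8: → [40,50); WM=41
i=17 t=34 v=4: DROP (t<41-1); WM=41
i=18 t=46 v=7: → [40,50); WM=45; [32,42) fires=6
i=19 t=51 v=1: → [48,58); WM=50; [40,50) fires=8
i=20 t=43 v=1: DROP (t<50-1); WM=50
i=21 t=45 v=7: DROP (t<50-1); WM=50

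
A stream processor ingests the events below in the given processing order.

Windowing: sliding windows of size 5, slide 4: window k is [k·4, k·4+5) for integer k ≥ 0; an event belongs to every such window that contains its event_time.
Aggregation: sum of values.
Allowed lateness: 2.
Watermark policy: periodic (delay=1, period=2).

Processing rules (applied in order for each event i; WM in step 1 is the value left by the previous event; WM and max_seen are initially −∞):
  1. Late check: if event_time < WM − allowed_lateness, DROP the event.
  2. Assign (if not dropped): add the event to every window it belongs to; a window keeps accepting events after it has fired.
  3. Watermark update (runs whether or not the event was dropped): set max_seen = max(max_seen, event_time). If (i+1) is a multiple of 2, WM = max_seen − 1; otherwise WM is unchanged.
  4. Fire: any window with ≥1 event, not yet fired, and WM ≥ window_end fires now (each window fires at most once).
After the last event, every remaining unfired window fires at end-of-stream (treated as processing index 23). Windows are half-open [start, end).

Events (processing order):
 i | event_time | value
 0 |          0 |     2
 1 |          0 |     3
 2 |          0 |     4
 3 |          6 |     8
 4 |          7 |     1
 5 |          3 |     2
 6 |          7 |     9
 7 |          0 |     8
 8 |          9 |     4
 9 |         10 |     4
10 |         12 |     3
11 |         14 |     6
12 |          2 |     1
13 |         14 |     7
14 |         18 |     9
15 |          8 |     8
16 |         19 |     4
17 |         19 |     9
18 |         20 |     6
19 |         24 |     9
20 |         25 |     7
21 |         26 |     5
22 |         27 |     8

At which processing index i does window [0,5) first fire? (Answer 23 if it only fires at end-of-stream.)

i=0 t=0 v=2: → [0,5); WM=−∞
i=1 t=0 v=3: → [0,5); WM=-1
i=2 t=0 v=4: → [0,5); WM=-1
i=3 t=6 v=8: → [4,9); WM=5; [0,5) fires=9
i=4 t=7 v=1: → [4,9); WM=5
i=5 t=3 v=2: → [0,5); WM=6
i=6 t=7 v=9: → [4,9); WM=6
i=7 t=0 v=8: DROP (t<6-2); WM=6
i=8 t=9 v=4: → [8,13); WM=6
i=9 t=10 v=4: → [8,13); WM=9; [4,9) fires=18
i=10 t=12 v=3: → [12,17),[8,13); WM=9
i=11 t=14 v=6: → [12,17); WM=13; [8,13) fires=11
i=12 t=2 v=1: DROP (t<13-2); WM=13
i=13 t=14 v=7: → [12,17); WM=13
i=14 t=18 v=9: → [16,21); WM=13
i=15 t=8 v=8: DROP (t<13-2); WM=17; [12,17) fires=16
i=16 t=19 v=4: → [16,21); WM=17
i=17 t=19 v=9: → [16,21); WM=18
i=18 t=20 v=6: → [20,25),[16,21); WM=18
i=19 t=24 v=9: → [24,29),[20,25); WM=23; [16,21) fires=28
i=20 t=25 v=7: → [24,29); WM=23
i=21 t=26 v=5: → [24,29); WM=25; [20,25) fires=15
i=22 t=27 v=8: → [24,29); WM=25

3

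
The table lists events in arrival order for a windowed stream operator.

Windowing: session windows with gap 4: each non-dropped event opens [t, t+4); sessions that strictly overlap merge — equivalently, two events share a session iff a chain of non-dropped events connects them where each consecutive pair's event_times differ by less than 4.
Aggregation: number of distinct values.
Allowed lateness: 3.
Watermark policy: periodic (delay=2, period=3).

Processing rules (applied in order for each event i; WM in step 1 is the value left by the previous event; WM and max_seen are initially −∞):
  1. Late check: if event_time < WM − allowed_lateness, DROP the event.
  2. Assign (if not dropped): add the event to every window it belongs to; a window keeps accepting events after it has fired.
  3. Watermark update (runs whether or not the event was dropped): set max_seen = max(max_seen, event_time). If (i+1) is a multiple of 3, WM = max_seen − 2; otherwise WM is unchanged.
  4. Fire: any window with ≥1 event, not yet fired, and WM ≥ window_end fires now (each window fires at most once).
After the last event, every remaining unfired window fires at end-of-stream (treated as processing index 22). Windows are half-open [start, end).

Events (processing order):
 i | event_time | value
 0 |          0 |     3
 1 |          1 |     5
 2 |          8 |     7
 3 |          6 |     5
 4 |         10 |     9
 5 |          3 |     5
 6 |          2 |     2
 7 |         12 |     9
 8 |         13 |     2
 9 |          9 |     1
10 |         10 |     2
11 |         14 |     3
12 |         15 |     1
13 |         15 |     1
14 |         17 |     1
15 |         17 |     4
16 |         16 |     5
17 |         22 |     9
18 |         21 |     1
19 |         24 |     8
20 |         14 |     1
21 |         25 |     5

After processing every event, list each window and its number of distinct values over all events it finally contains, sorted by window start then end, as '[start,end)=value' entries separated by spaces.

i=0 t=0 v=3: → [0,4); WM=−∞
i=1 t=1 v=5: → [0,5); WM=−∞
i=2 t=8 v=7: → [8,12); WM=6
i=3 t=6 v=5: → [6,12); WM=6
i=4 t=10 v=9: → [6,14); WM=6
i=5 t=3 v=5: → [0,14); WM=8
i=6 t=2 v=2: DROP (t<8-3); WM=8
i=7 t=12 v=9: → [0,16); WM=8
i=8 t=13 v=2: → [0,17); WM=11
i=9 t=9 v=1: → [0,17); WM=11
i=10 t=10 v=2: → [0,17); WM=11
i=11 t=14 v=3: → [0,18); WM=12
i=12 t=15 v=1: → [0,19); WM=12
i=13 t=15 v=1: → [0,19); WM=12
i=14 t=17 v=1: → [0,21); WM=15
i=15 t=17 v=4: → [0,21); WM=15
i=16 t=16 v=5: → [0,21); WM=15
i=17 t=22 v=9: → [22,26); WM=20
i=18 t=21 v=1: → [21,26); WM=20
i=19 t=24 v=8: → [21,28); WM=20
i=20 t=14 v=1: DROP (t<20-3); WM=22
i=21 t=25 v=5: → [21,29); WM=22

[0,21)=7 [21,29)=4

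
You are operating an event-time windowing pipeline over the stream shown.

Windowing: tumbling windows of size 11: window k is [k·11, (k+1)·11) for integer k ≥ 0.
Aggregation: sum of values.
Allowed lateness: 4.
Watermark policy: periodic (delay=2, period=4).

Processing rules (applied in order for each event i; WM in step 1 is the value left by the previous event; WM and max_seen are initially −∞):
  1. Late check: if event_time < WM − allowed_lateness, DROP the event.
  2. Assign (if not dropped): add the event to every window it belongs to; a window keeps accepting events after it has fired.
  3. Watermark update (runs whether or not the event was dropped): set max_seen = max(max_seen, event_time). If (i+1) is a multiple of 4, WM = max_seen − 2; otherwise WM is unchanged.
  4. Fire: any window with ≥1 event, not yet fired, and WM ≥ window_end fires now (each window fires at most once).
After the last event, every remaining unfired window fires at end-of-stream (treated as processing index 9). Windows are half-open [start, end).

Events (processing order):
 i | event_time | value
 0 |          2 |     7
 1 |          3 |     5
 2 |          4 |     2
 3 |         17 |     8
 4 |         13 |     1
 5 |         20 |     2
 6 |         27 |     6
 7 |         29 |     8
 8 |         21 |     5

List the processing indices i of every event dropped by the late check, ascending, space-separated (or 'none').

i=0 t=2 v=7: → [0,11); WM=−∞
i=1 t=3 v=5: → [0,11); WM=−∞
i=2 t=4 v=2: → [0,11); WM=−∞
i=3 t=17 v=8: → [11,22); WM=15; [0,11) fires=14
i=4 t=13 v=1: → [11,22); WM=15
i=5 t=20 v=2: → [11,22); WM=15
i=6 t=27 v=6: → [22,33); WM=15
i=7 t=29 v=8: → [22,33); WM=27; [11,22) fires=11
i=8 t=21 v=5: DROP (t<27-4); WM=27

8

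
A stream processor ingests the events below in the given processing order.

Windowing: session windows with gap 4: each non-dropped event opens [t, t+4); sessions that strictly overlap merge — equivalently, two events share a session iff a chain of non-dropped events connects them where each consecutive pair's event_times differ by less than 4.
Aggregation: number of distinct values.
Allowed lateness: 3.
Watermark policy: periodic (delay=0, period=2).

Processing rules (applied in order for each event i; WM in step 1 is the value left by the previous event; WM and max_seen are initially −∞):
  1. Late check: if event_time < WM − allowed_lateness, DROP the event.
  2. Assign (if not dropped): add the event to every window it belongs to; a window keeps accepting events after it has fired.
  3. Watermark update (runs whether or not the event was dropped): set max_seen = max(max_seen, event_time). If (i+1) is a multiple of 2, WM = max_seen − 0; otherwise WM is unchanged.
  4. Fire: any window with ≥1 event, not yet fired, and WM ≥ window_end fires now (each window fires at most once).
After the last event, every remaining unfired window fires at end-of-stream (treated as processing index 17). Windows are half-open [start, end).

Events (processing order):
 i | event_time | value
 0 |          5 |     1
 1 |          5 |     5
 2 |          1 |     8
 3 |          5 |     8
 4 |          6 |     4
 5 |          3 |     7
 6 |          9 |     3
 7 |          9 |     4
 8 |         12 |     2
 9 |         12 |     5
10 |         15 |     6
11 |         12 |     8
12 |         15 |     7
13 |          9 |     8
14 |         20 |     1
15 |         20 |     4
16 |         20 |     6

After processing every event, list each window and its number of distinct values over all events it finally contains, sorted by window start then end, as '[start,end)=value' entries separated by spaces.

i=0 t=5 v=1: → [5,9); WM=−∞
i=1 t=5 v=5: → [5,9); WM=5
i=2 t=1 v=8: DROP (t<5-3); WM=5
i=3 t=5 v=8: → [5,9); WM=5
i=4 t=6 v=4: → [5,10); WM=5
i=5 t=3 v=7: → [3,10); WM=6
i=6 t=9 v=3: → [3,13); WM=6
i=7 t=9 v=4: → [3,13); WM=9
i=8 t=12 v=2: → [3,16); WM=9
i=9 t=12 v=5: → [3,16); WM=12
i=10 t=15 v=6: → [3,19); WM=12
i=11 t=12 v=8: → [3,19); WM=15
i=12 t=15 v=7: → [3,19); WM=15
i=13 t=9 v=8: DROP (t<15-3); WM=15
i=14 t=20 v=1: → [20,24); WM=15
i=15 t=20 v=4: → [20,24); WM=20
i=16 t=20 v=6: → [20,24); WM=20

[3,19)=8 [20,24)=3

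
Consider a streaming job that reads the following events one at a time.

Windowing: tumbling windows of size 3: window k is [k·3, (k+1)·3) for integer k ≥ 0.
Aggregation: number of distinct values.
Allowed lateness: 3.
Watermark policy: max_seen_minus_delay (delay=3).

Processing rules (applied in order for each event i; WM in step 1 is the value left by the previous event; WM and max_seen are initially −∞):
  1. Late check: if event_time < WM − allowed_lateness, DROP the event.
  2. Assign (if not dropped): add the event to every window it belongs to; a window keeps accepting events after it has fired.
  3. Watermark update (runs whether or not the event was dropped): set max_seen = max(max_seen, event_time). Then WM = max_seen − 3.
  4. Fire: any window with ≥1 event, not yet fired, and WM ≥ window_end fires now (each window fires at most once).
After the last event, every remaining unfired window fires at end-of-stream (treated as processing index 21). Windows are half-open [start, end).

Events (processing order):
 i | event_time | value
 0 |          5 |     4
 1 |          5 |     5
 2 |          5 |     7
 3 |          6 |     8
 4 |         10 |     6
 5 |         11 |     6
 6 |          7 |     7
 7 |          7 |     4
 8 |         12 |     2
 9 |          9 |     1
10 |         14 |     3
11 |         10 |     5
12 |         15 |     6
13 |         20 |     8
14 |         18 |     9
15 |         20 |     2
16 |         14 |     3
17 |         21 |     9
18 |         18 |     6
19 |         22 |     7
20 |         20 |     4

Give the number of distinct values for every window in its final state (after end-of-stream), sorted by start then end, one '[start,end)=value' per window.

i=0 t=5 v=4: → [3,6); WM=2
i=1 t=5 v=5: → [3,6); WM=2
i=2 t=5 v=7: → [3,6); WM=2
i=3 t=6 v=8: → [6,9); WM=3
i=4 t=10 v=6: → [9,12); WM=7; [3,6) fires=3
i=5 t=11 v=6: → [9,12); WM=8
i=6 t=7 v=7: → [6,9); WM=8
i=7 t=7 v=4: → [6,9); WM=8
i=8 t=12 v=2: → [12,15); WM=9; [6,9) fires=3
i=9 t=9 v=1: → [9,12); WM=9
i=10 t=14 v=3: → [12,15); WM=11
i=11 t=10 v=5: → [9,12); WM=11
i=12 t=15 v=6: → [15,18); WM=12; [9,12) fires=3
i=13 t=20 v=8: → [18,21); WM=17; [12,15) fires=2
i=14 t=18 v=9: → [18,21); WM=17
i=15 t=20 v=2: → [18,21); WM=17
i=16 t=14 v=3: → [12,15); WM=17
i=17 t=21 v=9: → [21,24); WM=18; [15,18) fires=1
i=18 t=18 v=6: → [18,21); WM=18
i=19 t=22 v=7: → [21,24); WM=19
i=20 t=20 v=4: → [18,21); WM=19

[3,6)=3 [6,9)=3 [9,12)=3 [12,15)=2 [15,18)=1 [18,21)=5 [21,24)=2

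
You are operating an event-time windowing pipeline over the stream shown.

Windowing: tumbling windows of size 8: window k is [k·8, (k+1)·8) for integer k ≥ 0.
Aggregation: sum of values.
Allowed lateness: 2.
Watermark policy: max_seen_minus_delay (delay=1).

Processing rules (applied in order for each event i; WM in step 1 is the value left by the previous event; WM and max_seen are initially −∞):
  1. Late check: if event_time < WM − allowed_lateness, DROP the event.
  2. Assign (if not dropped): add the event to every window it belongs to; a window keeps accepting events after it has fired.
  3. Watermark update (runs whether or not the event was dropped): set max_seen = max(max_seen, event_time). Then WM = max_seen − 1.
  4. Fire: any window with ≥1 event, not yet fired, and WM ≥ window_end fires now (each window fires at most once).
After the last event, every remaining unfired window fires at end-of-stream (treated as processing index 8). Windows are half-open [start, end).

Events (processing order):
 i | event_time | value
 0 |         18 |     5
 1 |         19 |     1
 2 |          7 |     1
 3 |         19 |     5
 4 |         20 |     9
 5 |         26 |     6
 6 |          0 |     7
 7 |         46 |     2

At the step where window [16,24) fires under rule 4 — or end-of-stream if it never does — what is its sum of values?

i=0 t=18 v=5: → [16,24); WM=17
i=1 t=19 v=1: → [16,24); WM=18
i=2 t=7 v=1: DROP (t<18-2); WM=18
i=3 t=19 v=5: → [16,24); WM=18
i=4 t=20 v=9: → [16,24); WM=19
i=5 t=26 v=6: → [24,32); WM=25; [16,24) fires=20
i=6 t=0 v=7: DROP (t<25-2); WM=25
i=7 t=46 v=2: → [40,48); WM=45; [24,32) fires=6

20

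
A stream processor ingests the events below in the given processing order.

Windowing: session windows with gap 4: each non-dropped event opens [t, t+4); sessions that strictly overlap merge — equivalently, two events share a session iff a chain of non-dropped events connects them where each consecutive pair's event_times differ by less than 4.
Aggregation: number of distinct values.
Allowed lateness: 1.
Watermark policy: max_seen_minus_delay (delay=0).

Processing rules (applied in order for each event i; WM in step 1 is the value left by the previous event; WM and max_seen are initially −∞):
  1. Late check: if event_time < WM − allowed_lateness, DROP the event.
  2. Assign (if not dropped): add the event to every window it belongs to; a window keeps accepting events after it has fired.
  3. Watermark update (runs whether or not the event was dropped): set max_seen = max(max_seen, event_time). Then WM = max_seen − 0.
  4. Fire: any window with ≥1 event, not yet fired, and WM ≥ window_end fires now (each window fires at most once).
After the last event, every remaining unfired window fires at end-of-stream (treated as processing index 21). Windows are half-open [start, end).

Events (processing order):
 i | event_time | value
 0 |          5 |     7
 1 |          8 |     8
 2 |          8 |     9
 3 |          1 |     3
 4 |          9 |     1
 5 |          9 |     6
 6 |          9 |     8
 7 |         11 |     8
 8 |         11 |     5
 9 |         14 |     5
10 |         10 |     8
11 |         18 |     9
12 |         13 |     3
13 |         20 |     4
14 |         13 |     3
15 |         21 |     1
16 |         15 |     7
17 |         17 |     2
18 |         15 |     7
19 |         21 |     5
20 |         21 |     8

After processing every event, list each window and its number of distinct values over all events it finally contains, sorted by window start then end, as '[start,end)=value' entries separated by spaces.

i=0 t=5 v=7: → [5,9); WM=5
i=1 t=8 v=8: → [5,12); WM=8
i=2 t=8 v=9: → [5,12); WM=8
i=3 t=1 v=3: DROP (t<8-1); WM=8
i=4 t=9 v=1: → [5,13); WM=9
i=5 t=9 v=6: → [5,13); WM=9
i=6 t=9 v=8: → [5,13); WM=9
i=7 t=11 v=8: → [5,15); WM=11
i=8 t=11 v=5: → [5,15); WM=11
i=9 t=14 v=5: → [5,18); WM=14
i=10 t=10 v=8: DROP (t<14-1); WM=14
i=11 t=18 v=9: → [18,22); WM=18
i=12 t=13 v=3: DROP (t<18-1); WM=18
i=13 t=20 v=4: → [18,24); WM=20
i=14 t=13 v=3: DROP (t<20-1); WM=20
i=15 t=21 v=1: → [18,25); WM=21
i=16 t=15 v=7: DROP (t<21-1); WM=21
i=17 t=17 v=2: DROP (t<21-1); WM=21
i=18 t=15 v=7: DROP (t<21-1); WM=21
i=19 t=21 v=5: → [18,25); WM=21
i=20 t=21 v=8: → [18,25); WM=21

[5,18)=6 [18,25)=5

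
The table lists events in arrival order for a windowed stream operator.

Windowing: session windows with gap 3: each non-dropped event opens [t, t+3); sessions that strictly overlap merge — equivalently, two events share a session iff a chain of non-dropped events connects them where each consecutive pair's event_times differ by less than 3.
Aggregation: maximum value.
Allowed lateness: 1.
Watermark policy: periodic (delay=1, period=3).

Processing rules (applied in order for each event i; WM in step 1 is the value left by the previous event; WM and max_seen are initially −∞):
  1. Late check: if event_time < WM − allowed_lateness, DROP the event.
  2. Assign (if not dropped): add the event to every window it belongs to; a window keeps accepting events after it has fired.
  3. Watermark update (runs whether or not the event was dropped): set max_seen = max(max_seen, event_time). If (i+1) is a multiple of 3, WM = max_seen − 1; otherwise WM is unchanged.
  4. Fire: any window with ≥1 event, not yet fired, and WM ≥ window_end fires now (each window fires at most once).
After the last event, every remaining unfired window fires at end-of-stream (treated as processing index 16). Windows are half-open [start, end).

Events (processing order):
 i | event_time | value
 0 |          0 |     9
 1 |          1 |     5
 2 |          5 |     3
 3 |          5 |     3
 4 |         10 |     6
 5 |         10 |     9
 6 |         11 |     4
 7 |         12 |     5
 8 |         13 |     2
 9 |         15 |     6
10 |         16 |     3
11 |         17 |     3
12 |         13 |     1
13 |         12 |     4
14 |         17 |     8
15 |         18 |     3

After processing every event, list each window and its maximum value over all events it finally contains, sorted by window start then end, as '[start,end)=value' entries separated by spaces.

[0,4)=9 [5,8)=3 [10,21)=9

i=0 t=0 v=9: → [0,3); WM=−∞
i=1 t=1 v=5: → [0,4); WM=−∞
i=2 t=5 v=3: → [5,8); WM=4
i=3 t=5 v=3: → [5,8); WM=4
i=4 t=10 v=6: → [10,13); WM=4
i=5 t=10 v=9: → [10,13); WM=9
i=6 t=11 v=4: → [10,14); WM=9
i=7 t=12 v=5: → [10,15); WM=9
i=8 t=13 v=2: → [10,16); WM=12
i=9 t=15 v=6: → [10,18); WM=12
i=10 t=16 v=3: → [10,19); WM=12
i=11 t=17 v=3: → [10,20); WM=16
i=12 t=13 v=1: DROP (t<16-1); WM=16
i=13 t=12 v=4: DROP (t<16-1); WM=16
i=14 t=17 v=8: → [10,20); WM=16
i=15 t=18 v=3: → [10,21); WM=16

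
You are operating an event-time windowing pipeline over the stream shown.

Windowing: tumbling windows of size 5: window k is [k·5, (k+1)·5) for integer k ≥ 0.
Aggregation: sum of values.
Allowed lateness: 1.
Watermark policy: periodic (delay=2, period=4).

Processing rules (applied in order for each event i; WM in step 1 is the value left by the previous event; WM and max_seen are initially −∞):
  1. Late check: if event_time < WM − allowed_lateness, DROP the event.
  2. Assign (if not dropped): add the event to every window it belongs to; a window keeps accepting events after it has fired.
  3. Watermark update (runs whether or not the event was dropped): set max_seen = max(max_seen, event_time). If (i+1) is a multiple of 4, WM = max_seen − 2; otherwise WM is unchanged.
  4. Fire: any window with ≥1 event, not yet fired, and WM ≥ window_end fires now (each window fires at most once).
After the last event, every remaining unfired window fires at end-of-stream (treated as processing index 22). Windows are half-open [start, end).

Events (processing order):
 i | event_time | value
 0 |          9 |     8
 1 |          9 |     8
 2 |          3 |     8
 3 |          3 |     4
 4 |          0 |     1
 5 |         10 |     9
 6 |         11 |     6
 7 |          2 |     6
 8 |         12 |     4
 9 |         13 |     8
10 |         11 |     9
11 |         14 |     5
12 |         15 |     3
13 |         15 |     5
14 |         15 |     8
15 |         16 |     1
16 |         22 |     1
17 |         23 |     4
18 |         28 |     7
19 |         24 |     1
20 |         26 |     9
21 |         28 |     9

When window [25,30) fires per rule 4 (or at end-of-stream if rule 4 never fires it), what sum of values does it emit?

25

i=0 t=9 v=8: → [5,10); WM=−∞
i=1 t=9 v=8: → [5,10); WM=−∞
i=2 t=3 v=8: → [0,5); WM=−∞
i=3 t=3 v=4: → [0,5); WM=7; [0,5) fires=12
i=4 t=0 v=1: DROP (t<7-1); WM=7
i=5 t=10 v=9: → [10,15); WM=7
i=6 t=11 v=6: → [10,15); WM=7
i=7 t=2 v=6: DROP (t<7-1); WM=9
i=8 t=12 v=4: → [10,15); WM=9
i=9 t=13 v=8: → [10,15); WM=9
i=10 t=11 v=9: → [10,15); WM=9
i=11 t=14 v=5: → [10,15); WM=12; [5,10) fires=16
i=12 t=15 v=3: → [15,20); WM=12
i=13 t=15 v=5: → [15,20); WM=12
i=14 t=15 v=8: → [15,20); WM=12
i=15 t=16 v=1: → [15,20); WM=14
i=16 t=22 v=1: → [20,25); WM=14
i=17 t=23 v=4: → [20,25); WM=14
i=18 t=28 v=7: → [25,30); WM=14
i=19 t=24 v=1: → [20,25); WM=26; [10,15) fires=41 [15,20) fires=17 [20,25) fires=6
i=20 t=26 v=9: → [25,30); WM=26
i=21 t=28 v=9: → [25,30); WM=26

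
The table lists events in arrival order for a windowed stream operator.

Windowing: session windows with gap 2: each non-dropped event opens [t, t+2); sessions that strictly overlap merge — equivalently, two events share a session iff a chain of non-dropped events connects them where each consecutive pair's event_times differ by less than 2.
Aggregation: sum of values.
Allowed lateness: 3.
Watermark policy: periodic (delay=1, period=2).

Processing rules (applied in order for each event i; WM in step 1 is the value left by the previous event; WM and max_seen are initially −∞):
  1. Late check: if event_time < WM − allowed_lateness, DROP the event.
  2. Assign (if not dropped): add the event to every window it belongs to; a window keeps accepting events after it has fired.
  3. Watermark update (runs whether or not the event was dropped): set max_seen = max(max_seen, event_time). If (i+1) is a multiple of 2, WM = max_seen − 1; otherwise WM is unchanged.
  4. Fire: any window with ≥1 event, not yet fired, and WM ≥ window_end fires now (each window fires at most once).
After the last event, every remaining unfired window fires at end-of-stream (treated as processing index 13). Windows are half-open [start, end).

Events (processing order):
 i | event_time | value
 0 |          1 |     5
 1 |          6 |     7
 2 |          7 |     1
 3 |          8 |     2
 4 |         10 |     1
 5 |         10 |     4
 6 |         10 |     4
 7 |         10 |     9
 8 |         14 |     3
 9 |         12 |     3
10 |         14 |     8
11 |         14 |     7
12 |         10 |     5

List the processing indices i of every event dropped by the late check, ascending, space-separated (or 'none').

i=0 t=1 v=5: → [1,3); WM=−∞
i=1 t=6 v=7: → [6,8); WM=5
i=2 t=7 v=1: → [6,9); WM=5
i=3 t=8 v=2: → [6,10); WM=7
i=4 t=10 v=1: → [10,12); WM=7
i=5 t=10 v=4: → [10,12); WM=9
i=6 t=10 v=4: → [10,12); WM=9
i=7 t=10 v=9: → [10,12); WM=9
i=8 t=14 v=3: → [14,16); WM=9
i=9 t=12 v=3: → [12,14); WM=13
i=10 t=14 v=8: → [14,16); WM=13
i=11 t=14 v=7: → [14,16); WM=13
i=12 t=10 v=5: → [10,12); WM=13

none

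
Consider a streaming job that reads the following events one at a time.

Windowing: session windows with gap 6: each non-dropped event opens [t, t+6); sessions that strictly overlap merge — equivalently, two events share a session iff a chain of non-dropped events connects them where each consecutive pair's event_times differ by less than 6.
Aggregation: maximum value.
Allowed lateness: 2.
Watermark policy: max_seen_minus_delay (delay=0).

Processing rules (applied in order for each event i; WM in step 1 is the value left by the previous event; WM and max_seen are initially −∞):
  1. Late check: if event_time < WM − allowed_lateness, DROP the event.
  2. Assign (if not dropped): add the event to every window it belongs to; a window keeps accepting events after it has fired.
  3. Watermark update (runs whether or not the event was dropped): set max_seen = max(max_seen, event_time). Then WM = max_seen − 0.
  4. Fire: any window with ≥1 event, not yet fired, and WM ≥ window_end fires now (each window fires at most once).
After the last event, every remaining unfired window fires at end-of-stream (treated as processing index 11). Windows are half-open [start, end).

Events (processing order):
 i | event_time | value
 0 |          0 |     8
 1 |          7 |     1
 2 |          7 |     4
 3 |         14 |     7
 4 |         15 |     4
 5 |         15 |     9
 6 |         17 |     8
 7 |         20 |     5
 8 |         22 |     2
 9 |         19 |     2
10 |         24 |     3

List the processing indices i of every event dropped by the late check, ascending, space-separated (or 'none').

9

i=0 t=0 v=8: → [0,6); WM=0
i=1 t=7 v=1: → [7,13); WM=7
i=2 t=7 v=4: → [7,13); WM=7
i=3 t=14 v=7: → [14,20); WM=14
i=4 t=15 v=4: → [14,21); WM=15
i=5 t=15 v=9: → [14,21); WM=15
i=6 t=17 v=8: → [14,23); WM=17
i=7 t=20 v=5: → [14,26); WM=20
i=8 t=22 v=2: → [14,28); WM=22
i=9 t=19 v=2: DROP (t<22-2); WM=22
i=10 t=24 v=3: → [14,30); WM=24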